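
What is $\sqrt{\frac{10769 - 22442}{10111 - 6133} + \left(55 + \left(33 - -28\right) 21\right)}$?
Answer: $\frac{\sqrt{260433030}}{442} \approx 36.511$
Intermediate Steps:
$\sqrt{\frac{10769 - 22442}{10111 - 6133} + \left(55 + \left(33 - -28\right) 21\right)} = \sqrt{- \frac{11673}{3978} + \left(55 + \left(33 + 28\right) 21\right)} = \sqrt{\left(-11673\right) \frac{1}{3978} + \left(55 + 61 \cdot 21\right)} = \sqrt{- \frac{1297}{442} + \left(55 + 1281\right)} = \sqrt{- \frac{1297}{442} + 1336} = \sqrt{\frac{589215}{442}} = \frac{\sqrt{260433030}}{442}$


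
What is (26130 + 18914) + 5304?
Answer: 50348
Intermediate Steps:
(26130 + 18914) + 5304 = 45044 + 5304 = 50348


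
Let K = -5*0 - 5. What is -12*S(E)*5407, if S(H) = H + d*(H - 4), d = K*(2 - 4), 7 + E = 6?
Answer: 3309084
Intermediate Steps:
E = -1 (E = -7 + 6 = -1)
K = -5 (K = 0 - 5 = -5)
d = 10 (d = -5*(2 - 4) = -5*(-2) = 10)
S(H) = -40 + 11*H (S(H) = H + 10*(H - 4) = H + 10*(-4 + H) = H + (-40 + 10*H) = -40 + 11*H)
-12*S(E)*5407 = -12*(-40 + 11*(-1))*5407 = -12*(-40 - 11)*5407 = -12*(-51)*5407 = 612*5407 = 3309084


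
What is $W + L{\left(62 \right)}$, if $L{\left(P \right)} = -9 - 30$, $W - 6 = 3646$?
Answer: $3613$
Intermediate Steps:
$W = 3652$ ($W = 6 + 3646 = 3652$)
$L{\left(P \right)} = -39$ ($L{\left(P \right)} = -9 - 30 = -39$)
$W + L{\left(62 \right)} = 3652 - 39 = 3613$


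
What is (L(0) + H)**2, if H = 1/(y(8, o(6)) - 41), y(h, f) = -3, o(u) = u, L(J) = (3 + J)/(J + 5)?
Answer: 16129/48400 ≈ 0.33324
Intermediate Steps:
L(J) = (3 + J)/(5 + J)
H = -1/44 (H = 1/(-3 - 41) = 1/(-44) = -1/44 ≈ -0.022727)
(L(0) + H)**2 = ((3 + 0)/(5 + 0) - 1/44)**2 = (3/5 - 1/44)**2 = (127/220)**2 = 16129/48400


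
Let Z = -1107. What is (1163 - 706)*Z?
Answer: -505899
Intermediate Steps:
(1163 - 706)*Z = (1163 - 706)*(-1107) = 457*(-1107) = -505899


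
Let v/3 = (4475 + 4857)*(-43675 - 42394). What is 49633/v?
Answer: -49633/2409587724 ≈ -2.0598e-5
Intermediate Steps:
v = -2409587724 (v = 3*((4475 + 4857)*(-43675 - 42394)) = 3*(9332*(-86069)) = 3*(-803195908) = -2409587724)
49633/v = 49633/(-2409587724) = 49633*(-1/2409587724) = -49633/2409587724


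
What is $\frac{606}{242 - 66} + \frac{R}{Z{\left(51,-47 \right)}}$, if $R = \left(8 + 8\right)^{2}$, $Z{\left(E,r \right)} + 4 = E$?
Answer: $\frac{36769}{4136} \approx 8.89$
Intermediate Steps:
$Z{\left(E,r \right)} = -4 + E$
$R = 256$ ($R = 16^{2} = 256$)
$\frac{606}{242 - 66} + \frac{R}{Z{\left(51,-47 \right)}} = \frac{606}{242 - 66} + \frac{256}{-4 + 51} = \frac{606}{242 - 66} + \frac{256}{47} = \frac{606}{176} + 256 \cdot \frac{1}{47} = 606 \cdot \frac{1}{176} + \frac{256}{47} = \frac{303}{88} + \frac{256}{47} = \frac{36769}{4136}$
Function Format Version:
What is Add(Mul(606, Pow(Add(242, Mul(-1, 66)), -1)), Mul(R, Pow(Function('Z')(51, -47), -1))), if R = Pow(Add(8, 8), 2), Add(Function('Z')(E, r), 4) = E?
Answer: Rational(36769, 4136) ≈ 8.8900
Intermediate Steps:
Function('Z')(E, r) = Add(-4, E)
R = 256 (R = Pow(16, 2) = 256)
Add(Mul(606, Pow(Add(242, Mul(-1, 66)), -1)), Mul(R, Pow(Function('Z')(51, -47), -1))) = Add(Mul(606, Pow(Add(242, Mul(-1, 66)), -1)), Mul(256, Pow(Add(-4, 51), -1))) = Add(Mul(606, Pow(Add(242, -66), -1)), Mul(256, Pow(47, -1))) = Add(Mul(606, Pow(176, -1)), Mul(256, Rational(1, 47))) = Add(Mul(606, Rational(1, 176)), Rational(256, 47)) = Add(Rational(303, 88), Rational(256, 47)) = Rational(36769, 4136)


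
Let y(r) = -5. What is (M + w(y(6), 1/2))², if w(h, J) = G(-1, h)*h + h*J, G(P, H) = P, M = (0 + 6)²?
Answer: 5929/4 ≈ 1482.3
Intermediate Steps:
M = 36 (M = 6² = 36)
w(h, J) = -h + J*h (w(h, J) = -h + h*J = -h + J*h)
(M + w(y(6), 1/2))² = (36 - 5*(-1 + 1/2))² = (36 - 5*(-1 + ½))² = (36 - 5*(-½))² = (36 + 5/2)² = (77/2)² = 5929/4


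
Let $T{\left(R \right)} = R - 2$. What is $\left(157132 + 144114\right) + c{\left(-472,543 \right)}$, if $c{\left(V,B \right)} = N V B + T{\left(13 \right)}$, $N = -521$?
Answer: $133831473$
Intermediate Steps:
$T{\left(R \right)} = -2 + R$
$c{\left(V,B \right)} = 11 - 521 B V$ ($c{\left(V,B \right)} = - 521 V B + \left(-2 + 13\right) = - 521 B V + 11 = 11 - 521 B V$)
$\left(157132 + 144114\right) + c{\left(-472,543 \right)} = \left(157132 + 144114\right) - \left(-11 + 282903 \left(-472\right)\right) = 301246 + \left(11 + 133530216\right) = 301246 + 133530227 = 133831473$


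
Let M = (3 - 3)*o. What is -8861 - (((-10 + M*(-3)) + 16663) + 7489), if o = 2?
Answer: -33003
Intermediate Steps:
M = 0 (M = (3 - 3)*2 = 0*2 = 0)
-8861 - (((-10 + M*(-3)) + 16663) + 7489) = -8861 - (((-10 + 0*(-3)) + 16663) + 7489) = -8861 - (((-10 + 0) + 16663) + 7489) = -8861 - ((-10 + 16663) + 7489) = -8861 - (16653 + 7489) = -8861 - 1*24142 = -8861 - 24142 = -33003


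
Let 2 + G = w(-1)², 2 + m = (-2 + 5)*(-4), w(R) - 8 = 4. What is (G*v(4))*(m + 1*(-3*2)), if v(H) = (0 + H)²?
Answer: -45440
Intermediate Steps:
w(R) = 12 (w(R) = 8 + 4 = 12)
m = -14 (m = -2 + (-2 + 5)*(-4) = -2 + 3*(-4) = -2 - 12 = -14)
v(H) = H²
G = 142 (G = -2 + 12² = -2 + 144 = 142)
(G*v(4))*(m + 1*(-3*2)) = (142*4²)*(-14 + 1*(-3*2)) = (142*16)*(-14 + 1*(-6)) = 2272*(-14 - 6) = 2272*(-20) = -45440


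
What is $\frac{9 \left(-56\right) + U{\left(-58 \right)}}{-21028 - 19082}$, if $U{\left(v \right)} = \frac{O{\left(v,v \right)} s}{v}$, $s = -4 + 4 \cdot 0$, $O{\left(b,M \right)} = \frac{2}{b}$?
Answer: $\frac{211933}{16866255} \approx 0.012566$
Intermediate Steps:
$s = -4$ ($s = -4 + 0 = -4$)
$U{\left(v \right)} = - \frac{8}{v^{2}}$ ($U{\left(v \right)} = \frac{\frac{2}{v} \left(-4\right)}{v} = \frac{\left(-8\right) \frac{1}{v}}{v} = - \frac{8}{v^{2}}$)
$\frac{9 \left(-56\right) + U{\left(-58 \right)}}{-21028 - 19082} = \frac{9 \left(-56\right) - \frac{8}{3364}}{-21028 - 19082} = \frac{-504 - \frac{2}{841}}{-40110} = \left(-504 - \frac{2}{841}\right) \left(- \frac{1}{40110}\right) = \left(- \frac{423866}{841}\right) \left(- \frac{1}{40110}\right) = \frac{211933}{16866255}$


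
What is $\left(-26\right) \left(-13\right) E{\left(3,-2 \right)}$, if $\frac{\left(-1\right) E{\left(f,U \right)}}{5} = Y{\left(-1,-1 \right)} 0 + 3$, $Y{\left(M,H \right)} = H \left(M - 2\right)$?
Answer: $-5070$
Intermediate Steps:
$Y{\left(M,H \right)} = H \left(-2 + M\right)$
$E{\left(f,U \right)} = -15$ ($E{\left(f,U \right)} = - 5 \left(- (-2 - 1) 0 + 3\right) = - 5 \left(\left(-1\right) \left(-3\right) 0 + 3\right) = - 5 \left(3 \cdot 0 + 3\right) = - 5 \left(0 + 3\right) = \left(-5\right) 3 = -15$)
$\left(-26\right) \left(-13\right) E{\left(3,-2 \right)} = \left(-26\right) \left(-13\right) \left(-15\right) = 338 \left(-15\right) = -5070$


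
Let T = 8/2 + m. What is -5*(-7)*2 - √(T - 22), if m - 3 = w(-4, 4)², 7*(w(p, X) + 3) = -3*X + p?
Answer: 70 - √634/7 ≈ 66.403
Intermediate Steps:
w(p, X) = -3 - 3*X/7 + p/7 (w(p, X) = -3 + (-3*X + p)/7 = -3 + (p - 3*X)/7 = -3 + (-3*X/7 + p/7) = -3 - 3*X/7 + p/7)
m = 1516/49 (m = 3 + (-3 - 3/7*4 + (⅐)*(-4))² = 3 + (-3 - 12/7 - 4/7)² = 3 + (-37/7)² = 3 + 1369/49 = 1516/49 ≈ 30.939)
T = 1712/49 (T = 8/2 + 1516/49 = 8*(½) + 1516/49 = 4 + 1516/49 = 1712/49 ≈ 34.939)
-5*(-7)*2 - √(T - 22) = -5*(-7)*2 - √(1712/49 - 22) = 35*2 - √(634/49) = 70 - √634/7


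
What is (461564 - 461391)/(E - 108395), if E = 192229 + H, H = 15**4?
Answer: 173/134459 ≈ 0.0012866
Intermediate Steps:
H = 50625
E = 242854 (E = 192229 + 50625 = 242854)
(461564 - 461391)/(E - 108395) = (461564 - 461391)/(242854 - 108395) = 173/134459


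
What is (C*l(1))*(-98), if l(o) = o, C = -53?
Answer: 5194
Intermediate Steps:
(C*l(1))*(-98) = -53*1*(-98) = -53*(-98) = 5194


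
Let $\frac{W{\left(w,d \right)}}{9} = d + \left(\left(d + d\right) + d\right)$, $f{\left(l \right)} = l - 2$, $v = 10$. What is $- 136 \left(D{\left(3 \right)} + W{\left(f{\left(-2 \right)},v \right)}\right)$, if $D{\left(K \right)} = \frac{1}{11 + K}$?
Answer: $- \frac{342788}{7} \approx -48970.0$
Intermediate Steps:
$f{\left(l \right)} = -2 + l$
$W{\left(w,d \right)} = 36 d$ ($W{\left(w,d \right)} = 9 \left(d + \left(\left(d + d\right) + d\right)\right) = 9 \left(d + \left(2 d + d\right)\right) = 9 \left(d + 3 d\right) = 9 \cdot 4 d = 36 d$)
$- 136 \left(D{\left(3 \right)} + W{\left(f{\left(-2 \right)},v \right)}\right) = - 136 \left(\frac{1}{11 + 3} + 36 \cdot 10\right) = - 136 \left(\frac{1}{14} + 360\right) = \left(-136\right) \frac{5041}{14} = - \frac{342788}{7}$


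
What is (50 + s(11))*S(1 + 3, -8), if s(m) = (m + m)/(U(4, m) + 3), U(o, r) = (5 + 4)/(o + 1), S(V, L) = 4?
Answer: 655/3 ≈ 218.33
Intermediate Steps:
U(o, r) = 9/(1 + o)
s(m) = 5*m/12 (s(m) = (m + m)/(9/(1 + 4) + 3) = (2*m)/(9/5 + 3) = (2*m)/(24/5) = (2*m)*(5/24) = 5*m/12)
(50 + s(11))*S(1 + 3, -8) = (50 + (5/12)*11)*4 = (50 + 55/12)*4 = (655/12)*4 = 655/3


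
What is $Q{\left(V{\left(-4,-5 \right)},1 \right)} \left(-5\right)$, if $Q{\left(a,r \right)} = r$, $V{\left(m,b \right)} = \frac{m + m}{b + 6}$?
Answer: $-5$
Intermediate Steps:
$V{\left(m,b \right)} = \frac{2 m}{6 + b}$
$Q{\left(V{\left(-4,-5 \right)},1 \right)} \left(-5\right) = 1 \left(-5\right) = -5$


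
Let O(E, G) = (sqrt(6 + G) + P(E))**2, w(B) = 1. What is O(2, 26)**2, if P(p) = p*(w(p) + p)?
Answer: 9232 + 6528*sqrt(2) ≈ 18464.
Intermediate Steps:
P(p) = p*(1 + p)
O(E, G) = (sqrt(6 + G) + E*(1 + E))**2
O(2, 26)**2 = ((sqrt(6 + 26) + 2*(1 + 2))**2)**2 = ((sqrt(32) + 2*3)**2)**2 = ((4*sqrt(2) + 6)**2)**2 = ((6 + 4*sqrt(2))**2)**2 = (6 + 4*sqrt(2))**4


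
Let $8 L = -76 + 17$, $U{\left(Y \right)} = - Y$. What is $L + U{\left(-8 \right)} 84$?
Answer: $\frac{5317}{8} \approx 664.63$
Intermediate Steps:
$L = - \frac{59}{8}$ ($L = \frac{-76 + 17}{8} = \frac{1}{8} \left(-59\right) = - \frac{59}{8} \approx -7.375$)
$L + U{\left(-8 \right)} 84 = - \frac{59}{8} + \left(-1\right) \left(-8\right) 84 = - \frac{59}{8} + 8 \cdot 84 = - \frac{59}{8} + 672 = \frac{5317}{8}$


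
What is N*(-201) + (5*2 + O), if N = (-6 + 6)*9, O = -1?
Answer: 9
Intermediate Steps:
N = 0 (N = 0*9 = 0)
N*(-201) + (5*2 + O) = 0*(-201) + (5*2 - 1) = 0 + (10 - 1) = 0 + 9 = 9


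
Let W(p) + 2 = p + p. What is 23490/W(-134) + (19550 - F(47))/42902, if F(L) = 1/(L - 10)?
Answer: -7230431/83546 ≈ -86.544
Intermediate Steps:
W(p) = -2 + 2*p (W(p) = -2 + (p + p) = -2 + 2*p)
F(L) = 1/(-10 + L)
23490/W(-134) + (19550 - F(47))/42902 = 23490/(-2 + 2*(-134)) + (19550 - 1/(-10 + 47))/42902 = 23490/(-2 - 268) + (19550 - 1/37)*(1/42902) = 23490/(-270) + (19550 - 1*1/37)*(1/42902) = 23490*(-1/270) + (19550 - 1/37)*(1/42902) = -87 + (723349/37)*(1/42902) = -87 + 38071/83546 = -7230431/83546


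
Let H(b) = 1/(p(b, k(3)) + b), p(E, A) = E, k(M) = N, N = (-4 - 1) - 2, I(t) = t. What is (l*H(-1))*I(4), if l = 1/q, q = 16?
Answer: -1/8 ≈ -0.12500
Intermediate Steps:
N = -7 (N = -5 - 2 = -7)
k(M) = -7
l = 1/16 ≈ 0.062500
H(b) = 1/(2*b) (H(b) = 1/(b + b) = 1/(2*b))
(l*H(-1))*I(4) = (((1/2)/(-1))/16)*4 = (((1/2)*(-1))/16)*4 = ((1/16)*(-1/2))*4 = -1/32*4 = -1/8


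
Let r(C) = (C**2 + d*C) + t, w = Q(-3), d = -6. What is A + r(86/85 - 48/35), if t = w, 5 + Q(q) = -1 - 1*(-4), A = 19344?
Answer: 6848361326/354025 ≈ 19344.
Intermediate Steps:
Q(q) = -2 (Q(q) = -5 + (-1 - 1*(-4)) = -5 + (-1 + 4) = -5 + 3 = -2)
w = -2
t = -2
r(C) = -2 + C**2 - 6*C (r(C) = (C**2 - 6*C) - 2 = -2 + C**2 - 6*C)
A + r(86/85 - 48/35) = 19344 + (-2 + (86/85 - 48/35)**2 - 6*(86/85 - 48/35)) = 19344 + (-2 + (-214/595)**2 - 6*(-214/595)) = 19344 + (-2 + 45796/354025 + 1284/595) = 19344 + 101726/354025 = 6848361326/354025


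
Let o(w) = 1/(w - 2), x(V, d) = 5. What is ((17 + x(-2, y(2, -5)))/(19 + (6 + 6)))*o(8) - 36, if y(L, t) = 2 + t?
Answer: -3337/93 ≈ -35.882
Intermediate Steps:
o(w) = 1/(-2 + w)
((17 + x(-2, y(2, -5)))/(19 + (6 + 6)))*o(8) - 36 = ((17 + 5)/(19 + (6 + 6)))/(-2 + 8) - 36 = (22/(19 + 12))/6 - 36 = (22/31)*(⅙) - 36 = 11/93 - 36 = -3337/93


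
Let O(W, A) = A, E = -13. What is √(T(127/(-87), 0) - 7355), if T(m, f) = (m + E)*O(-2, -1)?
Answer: I*√55560549/87 ≈ 85.677*I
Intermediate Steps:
T(m, f) = 13 - m (T(m, f) = (m - 13)*(-1) = (-13 + m)*(-1) = 13 - m)
√(T(127/(-87), 0) - 7355) = √((13 - 127/(-87)) - 7355) = √((13 - 127*(-1)/87) - 7355) = √((13 - 1*(-127/87)) - 7355) = √((13 + 127/87) - 7355) = √(1258/87 - 7355) = √(-638627/87) = I*√55560549/87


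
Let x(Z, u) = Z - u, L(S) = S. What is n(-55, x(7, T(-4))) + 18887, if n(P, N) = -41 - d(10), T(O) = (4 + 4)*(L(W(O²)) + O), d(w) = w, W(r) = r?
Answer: 18836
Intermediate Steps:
T(O) = 8*O + 8*O² (T(O) = (4 + 4)*(O² + O) = 8*(O + O²) = 8*O + 8*O²)
n(P, N) = -51 (n(P, N) = -41 - 1*10 = -41 - 10 = -51)
n(-55, x(7, T(-4))) + 18887 = -51 + 18887 = 18836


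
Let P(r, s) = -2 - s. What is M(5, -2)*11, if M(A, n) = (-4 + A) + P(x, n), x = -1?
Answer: 11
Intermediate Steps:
M(A, n) = -6 + A - n (M(A, n) = (-4 + A) + (-2 - n) = -6 + A - n)
M(5, -2)*11 = (-6 + 5 - 1*(-2))*11 = (-6 + 5 + 2)*11 = 1*11 = 11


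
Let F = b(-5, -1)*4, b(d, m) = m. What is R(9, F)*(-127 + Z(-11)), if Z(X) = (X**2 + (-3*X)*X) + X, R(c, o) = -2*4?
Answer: 3040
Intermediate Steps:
F = -4 (F = -1*4 = -4)
R(c, o) = -8
Z(X) = X - 2*X**2 (Z(X) = (X**2 - 3*X**2) + X = -2*X**2 + X = X - 2*X**2)
R(9, F)*(-127 + Z(-11)) = -8*(-127 - 11*(1 - 2*(-11))) = -8*(-127 - 11*(1 + 22)) = -8*(-127 - 11*23) = -8*(-127 - 253) = -8*(-380) = 3040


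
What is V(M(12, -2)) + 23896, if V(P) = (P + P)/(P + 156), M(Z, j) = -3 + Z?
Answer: 1314286/55 ≈ 23896.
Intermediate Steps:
V(P) = 2*P/(156 + P) (V(P) = (2*P)/(156 + P) = 2*P/(156 + P))
V(M(12, -2)) + 23896 = 2*(-3 + 12)/(156 + (-3 + 12)) + 23896 = 2*9/(156 + 9) + 23896 = 2*9/165 + 23896 = 2*9*(1/165) + 23896 = 6/55 + 23896 = 1314286/55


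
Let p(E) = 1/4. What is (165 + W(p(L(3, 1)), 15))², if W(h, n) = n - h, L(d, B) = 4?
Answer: 516961/16 ≈ 32310.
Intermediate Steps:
p(E) = ¼
(165 + W(p(L(3, 1)), 15))² = (165 + (15 - 1*¼))² = (165 + (15 - ¼))² = (165 + 59/4)² = (719/4)² = 516961/16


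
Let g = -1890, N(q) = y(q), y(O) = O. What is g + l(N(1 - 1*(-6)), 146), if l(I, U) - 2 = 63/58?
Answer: -109441/58 ≈ -1886.9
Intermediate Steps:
N(q) = q
l(I, U) = 179/58 (l(I, U) = 2 + 63/58 = 179/58)
g + l(N(1 - 1*(-6)), 146) = -1890 + 179/58 = -109441/58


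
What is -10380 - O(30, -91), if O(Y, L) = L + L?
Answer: -10198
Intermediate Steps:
O(Y, L) = 2*L
-10380 - O(30, -91) = -10380 - 2*(-91) = -10380 - 1*(-182) = -10380 + 182 = -10198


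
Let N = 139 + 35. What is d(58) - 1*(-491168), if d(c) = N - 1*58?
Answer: 491284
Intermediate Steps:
N = 174
d(c) = 116 (d(c) = 174 - 1*58 = 174 - 58 = 116)
d(58) - 1*(-491168) = 116 - 1*(-491168) = 116 + 491168 = 491284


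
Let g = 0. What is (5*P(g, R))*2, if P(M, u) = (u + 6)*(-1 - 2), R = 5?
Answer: -330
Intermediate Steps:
P(M, u) = -18 - 3*u (P(M, u) = (6 + u)*(-3) = -18 - 3*u)
(5*P(g, R))*2 = (5*(-18 - 3*5))*2 = (5*(-18 - 15))*2 = (5*(-33))*2 = -165*2 = -330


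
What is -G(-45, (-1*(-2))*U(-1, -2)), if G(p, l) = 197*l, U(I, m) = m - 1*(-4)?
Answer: -788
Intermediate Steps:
U(I, m) = 4 + m (U(I, m) = m + 4 = 4 + m)
-G(-45, (-1*(-2))*U(-1, -2)) = -197*(-1*(-2))*(4 - 2) = -197*2*2 = -197*4 = -1*788 = -788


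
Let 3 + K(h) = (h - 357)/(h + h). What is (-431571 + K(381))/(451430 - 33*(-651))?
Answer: -54809894/60059951 ≈ -0.91259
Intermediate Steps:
K(h) = -3 + (-357 + h)/(2*h) (K(h) = -3 + (h - 357)/(h + h) = -3 + (-357 + h)/((2*h)) = -3 + (-357 + h)*(1/(2*h)) = -3 + (-357 + h)/(2*h))
(-431571 + K(381))/(451430 - 33*(-651)) = (-431571 + (½)*(-357 - 5*381)/381)/(451430 - 33*(-651)) = (-431571 + (½)*(1/381)*(-357 - 1905))/(451430 + 21483) = (-431571 + (½)*(1/381)*(-2262))/472913 = (-431571 - 377/127)*(1/472913) = -54809894/127*1/472913 = -54809894/60059951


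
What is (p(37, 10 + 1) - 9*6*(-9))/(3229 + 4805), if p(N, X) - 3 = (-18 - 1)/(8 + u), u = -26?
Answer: 8821/144612 ≈ 0.060998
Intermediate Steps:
p(N, X) = 73/18 (p(N, X) = 3 + (-18 - 1)/(8 - 26) = 3 - 19/(-18) = 3 - 19*(-1/18) = 3 + 19/18 = 73/18)
(p(37, 10 + 1) - 9*6*(-9))/(3229 + 4805) = (73/18 - 9*6*(-9))/(3229 + 4805) = (73/18 - 54*(-9))/8034 = (73/18 + 486)*(1/8034) = (8821/18)*(1/8034) = 8821/144612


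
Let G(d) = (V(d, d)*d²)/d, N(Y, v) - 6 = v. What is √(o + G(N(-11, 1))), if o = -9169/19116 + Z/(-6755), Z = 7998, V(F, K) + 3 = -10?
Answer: I*√4768801015206935/7173810 ≈ 9.6262*I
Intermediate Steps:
N(Y, v) = 6 + v
V(F, K) = -13 (V(F, K) = -3 - 10 = -13)
G(d) = -13*d (G(d) = (-13*d²)/d = -13*d)
o = -214826363/129128580 (o = -9169/19116 + 7998/(-6755) = -9169*1/19116 + 7998*(-1/6755) = -9169/19116 - 7998/6755 = -214826363/129128580 ≈ -1.6637)
√(o + G(N(-11, 1))) = √(-214826363/129128580 - 13*(6 + 1)) = √(-214826363/129128580 - 13*7) = √(-214826363/129128580 - 91) = √(-11965527143/129128580) = I*√4768801015206935/7173810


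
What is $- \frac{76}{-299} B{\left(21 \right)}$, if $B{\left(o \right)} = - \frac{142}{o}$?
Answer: $- \frac{10792}{6279} \approx -1.7187$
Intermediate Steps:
$- \frac{76}{-299} B{\left(21 \right)} = - \frac{76}{-299} \left(- \frac{142}{21}\right) = \left(-76\right) \left(- \frac{1}{299}\right) \left(\left(-142\right) \frac{1}{21}\right) = \frac{76}{299} \left(- \frac{142}{21}\right) = - \frac{10792}{6279}$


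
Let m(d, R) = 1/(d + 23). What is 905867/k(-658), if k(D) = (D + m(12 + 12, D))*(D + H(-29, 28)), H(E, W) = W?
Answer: 42575749/19482750 ≈ 2.1853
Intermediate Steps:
m(d, R) = 1/(23 + d)
k(D) = (28 + D)*(1/47 + D) (k(D) = (D + 1/(23 + (12 + 12)))*(D + 28) = (D + 1/(23 + 24))*(28 + D) = (D + 1/47)*(28 + D) = (1/47 + D)*(28 + D) = (28 + D)*(1/47 + D))
905867/k(-658) = 905867/(28/47 + (-658)² + (1317/47)*(-658)) = 905867/(28/47 + 432964 - 18438) = 905867/(19482750/47) = 905867*(47/19482750) = 42575749/19482750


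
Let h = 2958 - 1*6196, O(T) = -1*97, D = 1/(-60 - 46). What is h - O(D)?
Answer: -3141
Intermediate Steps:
D = -1/106 (D = 1/(-106) = -1/106 ≈ -0.0094340)
O(T) = -97
h = -3238 (h = 2958 - 6196 = -3238)
h - O(D) = -3238 - 1*(-97) = -3238 + 97 = -3141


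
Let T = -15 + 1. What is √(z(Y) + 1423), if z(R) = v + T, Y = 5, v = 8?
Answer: √1417 ≈ 37.643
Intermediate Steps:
T = -14
z(R) = -6 (z(R) = 8 - 14 = -6)
√(z(Y) + 1423) = √(-6 + 1423) = √1417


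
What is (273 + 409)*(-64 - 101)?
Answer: -112530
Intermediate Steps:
(273 + 409)*(-64 - 101) = 682*(-165) = -112530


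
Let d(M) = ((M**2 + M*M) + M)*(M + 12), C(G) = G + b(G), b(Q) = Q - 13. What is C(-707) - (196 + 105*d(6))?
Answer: -149043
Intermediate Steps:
b(Q) = -13 + Q
C(G) = -13 + 2*G (C(G) = G + (-13 + G) = -13 + 2*G)
d(M) = (12 + M)*(M + 2*M**2) (d(M) = ((M**2 + M**2) + M)*(12 + M) = (2*M**2 + M)*(12 + M) = (M + 2*M**2)*(12 + M) = (12 + M)*(M + 2*M**2))
C(-707) - (196 + 105*d(6)) = (-13 + 2*(-707)) - (196 + 105*(6*(12 + 2*6**2 + 25*6))) = (-13 - 1414) - (196 + 105*(6*(12 + 2*36 + 150))) = -1427 - (196 + 105*(6*(12 + 72 + 150))) = -1427 - (196 + 105*(6*234)) = -1427 - (196 + 105*1404) = -1427 - (196 + 147420) = -1427 - 1*147616 = -1427 - 147616 = -149043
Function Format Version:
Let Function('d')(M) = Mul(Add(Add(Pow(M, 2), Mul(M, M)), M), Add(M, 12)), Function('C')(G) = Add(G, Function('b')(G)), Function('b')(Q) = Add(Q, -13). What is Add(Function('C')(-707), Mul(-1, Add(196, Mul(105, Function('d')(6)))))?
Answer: -149043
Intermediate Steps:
Function('b')(Q) = Add(-13, Q)
Function('C')(G) = Add(-13, Mul(2, G)) (Function('C')(G) = Add(G, Add(-13, G)) = Add(-13, Mul(2, G)))
Function('d')(M) = Mul(Add(12, M), Add(M, Mul(2, Pow(M, 2)))) (Function('d')(M) = Mul(Add(Add(Pow(M, 2), Pow(M, 2)), M), Add(12, M)) = Mul(Add(Mul(2, Pow(M, 2)), M), Add(12, M)) = Mul(Add(M, Mul(2, Pow(M, 2))), Add(12, M)) = Mul(Add(12, M), Add(M, Mul(2, Pow(M, 2)))))
Add(Function('C')(-707), Mul(-1, Add(196, Mul(105, Function('d')(6))))) = Add(Add(-13, Mul(2, -707)), Mul(-1, Add(196, Mul(105, Mul(6, Add(12, Mul(2, Pow(6, 2)), Mul(25, 6))))))) = Add(Add(-13, -1414), Mul(-1, Add(196, Mul(105, Mul(6, Add(12, Mul(2, 36), 150)))))) = Add(-1427, Mul(-1, Add(196, Mul(105, Mul(6, Add(12, 72, 150)))))) = Add(-1427, Mul(-1, Add(196, Mul(105, Mul(6, 234))))) = Add(-1427, Mul(-1, Add(196, Mul(105, 1404)))) = Add(-1427, Mul(-1, Add(196, 147420))) = Add(-1427, Mul(-1, 147616)) = Add(-1427, -147616) = -149043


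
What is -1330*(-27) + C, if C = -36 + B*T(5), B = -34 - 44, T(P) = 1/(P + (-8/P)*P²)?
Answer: 1255668/35 ≈ 35876.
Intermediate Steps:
T(P) = -1/(7*P) (T(P) = 1/(P - 8*P) = 1/(-7*P) = -1/(7*P))
B = -78
C = -1182/35 (C = -36 - (-78)/(7*5) = -36 - 78*(-1/35) = -36 + 78/35 = -1182/35 ≈ -33.771)
-1330*(-27) + C = -1330*(-27) - 1182/35 = 35910 - 1182/35 = 1255668/35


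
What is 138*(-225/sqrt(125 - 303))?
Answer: 15525*I*sqrt(178)/89 ≈ 2327.3*I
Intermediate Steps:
138*(-225/sqrt(125 - 303)) = 138*(-225*(-I*sqrt(178)/178)) = 138*(-(-225)*I*sqrt(178)/178) = 138*(225*I*sqrt(178)/178) = 15525*I*sqrt(178)/89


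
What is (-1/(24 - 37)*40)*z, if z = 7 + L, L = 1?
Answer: 320/13 ≈ 24.615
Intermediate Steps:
z = 8 (z = 7 + 1 = 8)
(-1/(24 - 37)*40)*z = (-1/(24 - 37)*40)*8 = (-1/(-13)*40)*8 = (-1*(-1/13)*40)*8 = ((1/13)*40)*8 = (40/13)*8 = 320/13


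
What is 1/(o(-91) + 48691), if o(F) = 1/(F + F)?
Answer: 182/8861761 ≈ 2.0538e-5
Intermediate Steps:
o(F) = 1/(2*F)
1/(o(-91) + 48691) = 1/((1/2)/(-91) + 48691) = 1/((1/2)*(-1/91) + 48691) = 1/(-1/182 + 48691) = 1/(8861761/182) = 182/8861761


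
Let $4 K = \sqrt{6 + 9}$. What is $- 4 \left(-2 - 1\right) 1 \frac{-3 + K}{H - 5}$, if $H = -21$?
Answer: $\frac{18}{13} - \frac{3 \sqrt{15}}{26} \approx 0.93773$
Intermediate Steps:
$K = \frac{\sqrt{15}}{4}$ ($K = \frac{\sqrt{6 + 9}}{4} = \frac{\sqrt{15}}{4} \approx 0.96825$)
$- 4 \left(-2 - 1\right) 1 \frac{-3 + K}{H - 5} = - 4 \left(-2 - 1\right) 1 \frac{-3 + \frac{\sqrt{15}}{4}}{-21 - 5} = - 4 \left(\left(-3\right) 1\right) \frac{-3 + \frac{\sqrt{15}}{4}}{-26} = \left(-4\right) \left(-3\right) \left(-3 + \frac{\sqrt{15}}{4}\right) \left(- \frac{1}{26}\right) = 12 \left(\frac{3}{26} - \frac{\sqrt{15}}{104}\right) = \frac{18}{13} - \frac{3 \sqrt{15}}{26}$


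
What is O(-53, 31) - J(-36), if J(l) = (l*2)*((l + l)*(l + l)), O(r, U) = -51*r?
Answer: 375951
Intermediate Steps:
J(l) = 8*l³ (J(l) = (2*l)*((2*l)*(2*l)) = (2*l)*(4*l²) = 8*l³)
O(-53, 31) - J(-36) = -51*(-53) - 8*(-36)³ = 2703 - 8*(-46656) = 2703 - 1*(-373248) = 2703 + 373248 = 375951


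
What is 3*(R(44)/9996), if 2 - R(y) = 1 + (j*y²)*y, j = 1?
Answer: -12169/476 ≈ -25.565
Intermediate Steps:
R(y) = 1 - y³ (R(y) = 2 - (1 + (1*y²)*y) = 2 - (1 + y²*y) = 2 - (1 + y³) = 2 + (-1 - y³) = 1 - y³)
3*(R(44)/9996) = 3*((1 - 1*44³)/9996) = 3*((1 - 1*85184)*(1/9996)) = 3*((1 - 85184)*(1/9996)) = 3*(-85183*1/9996) = 3*(-12169/1428) = -12169/476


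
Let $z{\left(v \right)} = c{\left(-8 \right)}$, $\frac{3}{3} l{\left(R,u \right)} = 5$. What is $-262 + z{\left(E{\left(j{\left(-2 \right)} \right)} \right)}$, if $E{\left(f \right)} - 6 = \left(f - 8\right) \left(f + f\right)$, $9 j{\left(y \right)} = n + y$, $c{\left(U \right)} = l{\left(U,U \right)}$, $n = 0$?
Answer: $-257$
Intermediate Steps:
$l{\left(R,u \right)} = 5$
$c{\left(U \right)} = 5$
$j{\left(y \right)} = \frac{y}{9}$ ($j{\left(y \right)} = \frac{0 + y}{9} = \frac{y}{9}$)
$E{\left(f \right)} = 6 + 2 f \left(-8 + f\right)$ ($E{\left(f \right)} = 6 + \left(f - 8\right) \left(f + f\right) = 6 + \left(-8 + f\right) 2 f = 6 + 2 f \left(-8 + f\right)$)
$z{\left(v \right)} = 5$
$-262 + z{\left(E{\left(j{\left(-2 \right)} \right)} \right)} = -262 + 5 = -257$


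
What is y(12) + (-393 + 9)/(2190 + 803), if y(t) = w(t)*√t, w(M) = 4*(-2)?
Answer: -384/2993 - 16*√3 ≈ -27.841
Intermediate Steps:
w(M) = -8
y(t) = -8*√t
y(12) + (-393 + 9)/(2190 + 803) = -16*√3 + (-393 + 9)/(2190 + 803) = -16*√3 - 384/2993 = -384/2993 - 16*√3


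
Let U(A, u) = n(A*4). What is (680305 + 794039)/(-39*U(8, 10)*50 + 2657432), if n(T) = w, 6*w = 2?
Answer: 81908/147599 ≈ 0.55494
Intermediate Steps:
w = 1/3 (w = (1/6)*2 = 1/3 ≈ 0.33333)
n(T) = 1/3
U(A, u) = 1/3
(680305 + 794039)/(-39*U(8, 10)*50 + 2657432) = (680305 + 794039)/(-39*1/3*50 + 2657432) = 1474344/(-13*50 + 2657432) = 1474344/(-650 + 2657432) = 1474344/2656782 = 1474344*(1/2656782) = 81908/147599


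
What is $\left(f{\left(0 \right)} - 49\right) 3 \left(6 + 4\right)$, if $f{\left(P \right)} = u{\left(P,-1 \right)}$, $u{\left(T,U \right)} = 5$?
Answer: $-1320$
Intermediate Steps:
$f{\left(P \right)} = 5$
$\left(f{\left(0 \right)} - 49\right) 3 \left(6 + 4\right) = \left(5 - 49\right) 3 \left(6 + 4\right) = - 44 \cdot 3 \cdot 10 = \left(-44\right) 30 = -1320$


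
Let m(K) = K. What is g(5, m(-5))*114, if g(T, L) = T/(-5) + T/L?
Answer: -228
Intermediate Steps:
g(T, L) = -T/5 + T/L (g(T, L) = T*(-1/5) + T/L = -T/5 + T/L)
g(5, m(-5))*114 = (-1/5*5 + 5/(-5))*114 = (-1 + 5*(-1/5))*114 = (-1 - 1)*114 = -2*114 = -228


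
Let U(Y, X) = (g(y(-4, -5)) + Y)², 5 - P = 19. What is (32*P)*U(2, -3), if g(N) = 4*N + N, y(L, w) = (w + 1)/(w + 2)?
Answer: -302848/9 ≈ -33650.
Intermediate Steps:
P = -14 (P = 5 - 1*19 = 5 - 19 = -14)
y(L, w) = (1 + w)/(2 + w)
g(N) = 5*N
U(Y, X) = (20/3 + Y)² (U(Y, X) = (5*((1 - 5)/(2 - 5)) + Y)² = (5*(-4/(-3)) + Y)² = (5*(-⅓*(-4)) + Y)² = (5*(4/3) + Y)² = (20/3 + Y)²)
(32*P)*U(2, -3) = (32*(-14))*((20 + 3*2)²/9) = -448*(20 + 6)²/9 = -448*26²/9 = -448*676/9 = -302848/9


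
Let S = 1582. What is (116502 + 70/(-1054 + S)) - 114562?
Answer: 512195/264 ≈ 1940.1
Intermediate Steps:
(116502 + 70/(-1054 + S)) - 114562 = (116502 + 70/(-1054 + 1582)) - 114562 = (116502 + 70/528) - 114562 = (116502 + (1/528)*70) - 114562 = (116502 + 35/264) - 114562 = 30756563/264 - 114562 = 512195/264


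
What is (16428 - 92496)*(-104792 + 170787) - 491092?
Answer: -5020598752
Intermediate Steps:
(16428 - 92496)*(-104792 + 170787) - 491092 = -76068*65995 - 491092 = -5020107660 - 491092 = -5020598752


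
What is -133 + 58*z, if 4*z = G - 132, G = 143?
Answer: 53/2 ≈ 26.500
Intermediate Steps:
z = 11/4 (z = (143 - 132)/4 = (¼)*11 = 11/4 ≈ 2.7500)
-133 + 58*z = -133 + 58*(11/4) = -133 + 319/2 = 53/2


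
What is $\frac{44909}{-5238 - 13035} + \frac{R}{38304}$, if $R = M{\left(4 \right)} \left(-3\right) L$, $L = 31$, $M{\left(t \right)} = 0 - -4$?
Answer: $- \frac{47971997}{19442472} \approx -2.4674$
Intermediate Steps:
$M{\left(t \right)} = 4$ ($M{\left(t \right)} = 0 + 4 = 4$)
$R = -372$ ($R = 4 \left(-3\right) 31 = \left(-12\right) 31 = -372$)
$\frac{44909}{-5238 - 13035} + \frac{R}{38304} = \frac{44909}{-5238 - 13035} - \frac{372}{38304} = \frac{44909}{-5238 - 13035} - \frac{31}{3192} = \frac{44909}{-18273} - \frac{31}{3192} = 44909 \left(- \frac{1}{18273}\right) - \frac{31}{3192} = - \frac{44909}{18273} - \frac{31}{3192} = - \frac{47971997}{19442472}$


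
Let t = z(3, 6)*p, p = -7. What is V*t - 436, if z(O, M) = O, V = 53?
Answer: -1549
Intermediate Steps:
t = -21 (t = 3*(-7) = -21)
V*t - 436 = 53*(-21) - 436 = -1113 - 436 = -1549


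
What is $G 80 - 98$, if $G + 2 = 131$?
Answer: $10222$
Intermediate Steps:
$G = 129$ ($G = -2 + 131 = 129$)
$G 80 - 98 = 129 \cdot 80 - 98 = 10320 - 98 = 10222$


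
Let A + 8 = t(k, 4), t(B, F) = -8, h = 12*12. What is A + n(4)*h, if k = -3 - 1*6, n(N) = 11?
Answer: 1568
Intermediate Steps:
h = 144
k = -9 (k = -3 - 6 = -9)
A = -16 (A = -8 - 8 = -16)
A + n(4)*h = -16 + 11*144 = -16 + 1584 = 1568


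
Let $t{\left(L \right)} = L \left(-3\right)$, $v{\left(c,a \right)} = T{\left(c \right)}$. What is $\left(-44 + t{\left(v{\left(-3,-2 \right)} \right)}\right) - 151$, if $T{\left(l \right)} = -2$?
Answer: $-189$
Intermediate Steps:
$v{\left(c,a \right)} = -2$
$t{\left(L \right)} = - 3 L$
$\left(-44 + t{\left(v{\left(-3,-2 \right)} \right)}\right) - 151 = \left(-44 - -6\right) - 151 = \left(-44 + 6\right) - 151 = -38 - 151 = -189$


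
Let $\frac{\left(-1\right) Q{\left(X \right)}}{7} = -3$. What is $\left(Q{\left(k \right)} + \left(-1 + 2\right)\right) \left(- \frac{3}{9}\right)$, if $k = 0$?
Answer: $- \frac{22}{3} \approx -7.3333$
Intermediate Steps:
$Q{\left(X \right)} = 21$ ($Q{\left(X \right)} = \left(-7\right) \left(-3\right) = 21$)
$\left(Q{\left(k \right)} + \left(-1 + 2\right)\right) \left(- \frac{3}{9}\right) = \left(21 + \left(-1 + 2\right)\right) \left(- \frac{3}{9}\right) = \left(21 + 1\right) \left(\left(-3\right) \frac{1}{9}\right) = 22 \left(- \frac{1}{3}\right) = - \frac{22}{3}$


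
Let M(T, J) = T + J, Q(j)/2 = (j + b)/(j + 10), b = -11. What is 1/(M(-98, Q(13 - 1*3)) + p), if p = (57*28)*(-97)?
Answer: -10/1549101 ≈ -6.4554e-6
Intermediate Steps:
Q(j) = 2*(-11 + j)/(10 + j) (Q(j) = 2*((j - 11)/(j + 10)) = 2*((-11 + j)/(10 + j)) = 2*(-11 + j)/(10 + j))
p = -154812 (p = 1596*(-97) = -154812)
M(T, J) = J + T
1/(M(-98, Q(13 - 1*3)) + p) = 1/((2*(-11 + (13 - 1*3))/(10 + (13 - 1*3)) - 98) - 154812) = 1/((2*(-11 + (13 - 3))/(10 + (13 - 3)) - 98) - 154812) = 1/((2*(-11 + 10)/(10 + 10) - 98) - 154812) = 1/((2*(-1)/20 - 98) - 154812) = 1/((2*(1/20)*(-1) - 98) - 154812) = 1/((-⅒ - 98) - 154812) = 1/(-981/10 - 154812) = 1/(-1549101/10) = -10/1549101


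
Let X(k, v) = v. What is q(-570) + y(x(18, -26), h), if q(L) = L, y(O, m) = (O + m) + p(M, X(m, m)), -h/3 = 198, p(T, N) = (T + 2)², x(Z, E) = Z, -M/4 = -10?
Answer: 618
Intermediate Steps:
M = 40 (M = -4*(-10) = 40)
p(T, N) = (2 + T)²
h = -594 (h = -3*198 = -594)
y(O, m) = 1764 + O + m (y(O, m) = (O + m) + (2 + 40)² = (O + m) + 42² = (O + m) + 1764 = 1764 + O + m)
q(-570) + y(x(18, -26), h) = -570 + (1764 + 18 - 594) = -570 + 1188 = 618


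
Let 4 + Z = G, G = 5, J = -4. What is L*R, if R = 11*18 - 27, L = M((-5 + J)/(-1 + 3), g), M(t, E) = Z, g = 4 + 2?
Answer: 171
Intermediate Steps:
g = 6
Z = 1 (Z = -4 + 5 = 1)
M(t, E) = 1
L = 1
R = 171 (R = 198 - 27 = 171)
L*R = 1*171 = 171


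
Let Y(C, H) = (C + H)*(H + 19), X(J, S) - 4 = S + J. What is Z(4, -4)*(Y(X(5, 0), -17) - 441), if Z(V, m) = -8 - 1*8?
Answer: 7312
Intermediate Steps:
X(J, S) = 4 + J + S (X(J, S) = 4 + (S + J) = 4 + (J + S) = 4 + J + S)
Y(C, H) = (19 + H)*(C + H) (Y(C, H) = (C + H)*(19 + H) = (19 + H)*(C + H))
Z(V, m) = -16 (Z(V, m) = -8 - 8 = -16)
Z(4, -4)*(Y(X(5, 0), -17) - 441) = -16*(((-17)² + 19*(4 + 5 + 0) + 19*(-17) + (4 + 5 + 0)*(-17)) - 441) = -16*((289 + 19*9 - 323 + 9*(-17)) - 441) = -16*((289 + 171 - 323 - 153) - 441) = -16*(-16 - 441) = -16*(-457) = 7312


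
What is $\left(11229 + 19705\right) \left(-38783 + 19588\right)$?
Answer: $-593778130$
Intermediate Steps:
$\left(11229 + 19705\right) \left(-38783 + 19588\right) = 30934 \left(-19195\right) = -593778130$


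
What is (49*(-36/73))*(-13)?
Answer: 22932/73 ≈ 314.14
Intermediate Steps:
(49*(-36/73))*(-13) = -1764/73*(-13) = 22932/73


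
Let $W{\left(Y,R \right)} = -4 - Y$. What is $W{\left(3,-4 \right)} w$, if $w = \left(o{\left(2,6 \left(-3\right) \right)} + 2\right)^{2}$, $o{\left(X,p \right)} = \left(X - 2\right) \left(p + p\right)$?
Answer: $-28$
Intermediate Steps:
$o{\left(X,p \right)} = 2 p \left(-2 + X\right)$ ($o{\left(X,p \right)} = \left(-2 + X\right) 2 p = 2 p \left(-2 + X\right)$)
$w = 4$ ($w = \left(2 \cdot 6 \left(-3\right) \left(-2 + 2\right) + 2\right)^{2} = \left(2 \left(-18\right) 0 + 2\right)^{2} = \left(0 + 2\right)^{2} = 2^{2} = 4$)
$W{\left(3,-4 \right)} w = \left(-4 - 3\right) 4 = \left(-7\right) 4 = -28$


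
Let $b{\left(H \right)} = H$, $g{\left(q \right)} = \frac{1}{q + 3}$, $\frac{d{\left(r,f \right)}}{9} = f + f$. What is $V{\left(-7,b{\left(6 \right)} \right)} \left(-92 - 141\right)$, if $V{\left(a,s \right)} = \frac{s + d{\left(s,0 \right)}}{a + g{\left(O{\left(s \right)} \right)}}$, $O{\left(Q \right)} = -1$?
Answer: $\frac{2796}{13} \approx 215.08$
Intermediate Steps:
$d{\left(r,f \right)} = 18 f$ ($d{\left(r,f \right)} = 9 \left(f + f\right) = 9 \cdot 2 f = 18 f$)
$g{\left(q \right)} = \frac{1}{3 + q}$
$V{\left(a,s \right)} = \frac{s}{\frac{1}{2} + a}$ ($V{\left(a,s \right)} = \frac{s + 18 \cdot 0}{a + \frac{1}{3 - 1}} = \frac{s + 0}{a + \frac{1}{2}} = \frac{s}{a + \frac{1}{2}} = \frac{s}{\frac{1}{2} + a}$)
$V{\left(-7,b{\left(6 \right)} \right)} \left(-92 - 141\right) = 2 \cdot 6 \frac{1}{1 + 2 \left(-7\right)} \left(-92 - 141\right) = 2 \cdot 6 \frac{1}{1 - 14} \left(-233\right) = 2 \cdot 6 \frac{1}{-13} \left(-233\right) = 2 \cdot 6 \left(- \frac{1}{13}\right) \left(-233\right) = \left(- \frac{12}{13}\right) \left(-233\right) = \frac{2796}{13}$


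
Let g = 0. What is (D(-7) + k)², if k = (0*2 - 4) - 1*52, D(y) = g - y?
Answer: 2401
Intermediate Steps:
D(y) = -y (D(y) = 0 - y = -y)
k = -56 (k = (0 - 4) - 52 = -4 - 52 = -56)
(D(-7) + k)² = (-1*(-7) - 56)² = (7 - 56)² = (-49)² = 2401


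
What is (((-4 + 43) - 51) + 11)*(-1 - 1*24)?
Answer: 25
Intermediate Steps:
(((-4 + 43) - 51) + 11)*(-1 - 1*24) = ((39 - 51) + 11)*(-1 - 24) = (-12 + 11)*(-25) = -1*(-25) = 25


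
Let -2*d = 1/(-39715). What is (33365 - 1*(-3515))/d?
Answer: 2929378400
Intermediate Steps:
d = 1/79430 (d = -½/(-39715) = -½*(-1/39715) = 1/79430 ≈ 1.2590e-5)
(33365 - 1*(-3515))/d = (33365 - 1*(-3515))/(1/79430) = (33365 + 3515)*79430 = 36880*79430 = 2929378400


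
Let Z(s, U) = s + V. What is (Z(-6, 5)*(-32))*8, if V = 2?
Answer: 1024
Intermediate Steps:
Z(s, U) = 2 + s (Z(s, U) = s + 2 = 2 + s)
(Z(-6, 5)*(-32))*8 = ((2 - 6)*(-32))*8 = -4*(-32)*8 = 128*8 = 1024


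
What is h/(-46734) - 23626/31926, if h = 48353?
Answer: -441309227/248671614 ≈ -1.7747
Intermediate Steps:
h/(-46734) - 23626/31926 = 48353/(-46734) - 23626/31926 = 48353*(-1/46734) - 23626*1/31926 = -48353/46734 - 11813/15963 = -441309227/248671614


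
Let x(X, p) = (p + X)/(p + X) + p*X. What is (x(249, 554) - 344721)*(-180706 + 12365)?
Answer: 34808541934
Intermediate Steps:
x(X, p) = 1 + X*p (x(X, p) = (X + p)/(X + p) + X*p = 1 + X*p)
(x(249, 554) - 344721)*(-180706 + 12365) = ((1 + 249*554) - 344721)*(-180706 + 12365) = ((1 + 137946) - 344721)*(-168341) = (137947 - 344721)*(-168341) = -206774*(-168341) = 34808541934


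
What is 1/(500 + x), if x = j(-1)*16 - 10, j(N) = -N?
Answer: 1/506 ≈ 0.0019763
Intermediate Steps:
x = 6 (x = -1*(-1)*16 - 10 = 1*16 - 10 = 16 - 10 = 6)
1/(500 + x) = 1/(500 + 6) = 1/506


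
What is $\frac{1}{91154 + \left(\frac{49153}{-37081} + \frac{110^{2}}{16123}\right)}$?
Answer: $\frac{597856963}{54496709791583} \approx 1.0971 \cdot 10^{-5}$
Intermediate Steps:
$\frac{1}{91154 + \left(\frac{49153}{-37081} + \frac{110^{2}}{16123}\right)} = \frac{1}{91154 + \left(49153 \left(- \frac{1}{37081}\right) + 12100 \cdot \frac{1}{16123}\right)} = \frac{1}{91154 + \left(- \frac{49153}{37081} + \frac{12100}{16123}\right)} = \frac{1}{91154 - \frac{343813719}{597856963}} = \frac{1}{\frac{54496709791583}{597856963}} = \frac{597856963}{54496709791583}$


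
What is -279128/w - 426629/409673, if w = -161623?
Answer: 4127104207/6019325389 ≈ 0.68564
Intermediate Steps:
-279128/w - 426629/409673 = -279128/(-161623) - 426629/409673 = -279128*(-1/161623) - 426629*1/409673 = 279128/161623 - 426629/409673 = 4127104207/6019325389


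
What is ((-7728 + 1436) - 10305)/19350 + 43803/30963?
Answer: 111231713/199711350 ≈ 0.55696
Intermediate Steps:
((-7728 + 1436) - 10305)/19350 + 43803/30963 = (-6292 - 10305)*(1/19350) + 43803*(1/30963) = -16597*1/19350 + 14601/10321 = -16597/19350 + 14601/10321 = 111231713/199711350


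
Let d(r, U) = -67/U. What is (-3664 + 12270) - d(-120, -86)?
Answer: 740049/86 ≈ 8605.2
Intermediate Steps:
(-3664 + 12270) - d(-120, -86) = (-3664 + 12270) - (-67)/(-86) = 8606 - (-67)*(-1)/86 = 8606 - 1*67/86 = 8606 - 67/86 = 740049/86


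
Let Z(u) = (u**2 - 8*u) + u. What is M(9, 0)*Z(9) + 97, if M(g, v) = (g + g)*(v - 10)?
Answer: -3143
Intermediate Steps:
M(g, v) = 2*g*(-10 + v) (M(g, v) = (2*g)*(-10 + v) = 2*g*(-10 + v))
Z(u) = u**2 - 7*u
M(9, 0)*Z(9) + 97 = (2*9*(-10 + 0))*(9*(-7 + 9)) + 97 = (2*9*(-10))*(9*2) + 97 = -180*18 + 97 = -3240 + 97 = -3143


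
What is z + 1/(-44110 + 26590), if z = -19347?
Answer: -338959441/17520 ≈ -19347.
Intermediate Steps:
z + 1/(-44110 + 26590) = -19347 + 1/(-44110 + 26590) = -19347 + 1/(-17520) = -19347 - 1/17520 = -338959441/17520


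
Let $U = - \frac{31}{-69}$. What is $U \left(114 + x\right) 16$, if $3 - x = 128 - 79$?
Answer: $\frac{33728}{69} \approx 488.81$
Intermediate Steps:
$U = \frac{31}{69}$ ($U = \left(-31\right) \left(- \frac{1}{69}\right) = \frac{31}{69} \approx 0.44928$)
$x = -46$ ($x = 3 - \left(128 - 79\right) = 3 - 49 = -46$)
$U \left(114 + x\right) 16 = \frac{31 \left(114 - 46\right)}{69} \cdot 16 = \frac{31}{69} \cdot 68 \cdot 16 = \frac{2108}{69} \cdot 16 = \frac{33728}{69}$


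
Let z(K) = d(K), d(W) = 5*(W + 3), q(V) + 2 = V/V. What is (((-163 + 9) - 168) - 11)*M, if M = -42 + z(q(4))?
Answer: 10656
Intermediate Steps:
q(V) = -1 (q(V) = -2 + V/V = -2 + 1 = -1)
d(W) = 15 + 5*W (d(W) = 5*(3 + W) = 15 + 5*W)
z(K) = 15 + 5*K
M = -32 (M = -42 + (15 + 5*(-1)) = -42 + (15 - 5) = -42 + 10 = -32)
(((-163 + 9) - 168) - 11)*M = (((-163 + 9) - 168) - 11)*(-32) = ((-154 - 168) - 11)*(-32) = (-322 - 11)*(-32) = -333*(-32) = 10656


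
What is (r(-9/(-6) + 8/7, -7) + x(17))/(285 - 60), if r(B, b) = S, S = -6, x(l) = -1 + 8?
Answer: 1/225 ≈ 0.0044444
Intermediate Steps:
x(l) = 7
r(B, b) = -6
(r(-9/(-6) + 8/7, -7) + x(17))/(285 - 60) = (-6 + 7)/(285 - 60) = 1/225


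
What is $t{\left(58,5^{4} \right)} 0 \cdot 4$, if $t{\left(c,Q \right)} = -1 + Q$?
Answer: $0$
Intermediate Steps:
$t{\left(58,5^{4} \right)} 0 \cdot 4 = \left(-1 + 5^{4}\right) 0 \cdot 4 = \left(-1 + 625\right) 0 = 624 \cdot 0 = 0$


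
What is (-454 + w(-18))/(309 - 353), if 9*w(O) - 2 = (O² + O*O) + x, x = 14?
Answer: 1711/198 ≈ 8.6414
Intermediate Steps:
w(O) = 16/9 + 2*O²/9 (w(O) = 2/9 + ((O² + O*O) + 14)/9 = 2/9 + ((O² + O²) + 14)/9 = 2/9 + (2*O² + 14)/9 = 2/9 + (14 + 2*O²)/9 = 2/9 + (14/9 + 2*O²/9) = 16/9 + 2*O²/9)
(-454 + w(-18))/(309 - 353) = (-454 + (16/9 + (2/9)*(-18)²))/(309 - 353) = (-454 + (16/9 + (2/9)*324))/(-44) = (-454 + (16/9 + 72))*(-1/44) = (-454 + 664/9)*(-1/44) = -3422/9*(-1/44) = 1711/198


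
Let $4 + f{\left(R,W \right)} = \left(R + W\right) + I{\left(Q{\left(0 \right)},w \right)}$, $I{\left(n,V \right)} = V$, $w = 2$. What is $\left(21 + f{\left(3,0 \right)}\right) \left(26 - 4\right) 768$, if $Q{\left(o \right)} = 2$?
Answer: $371712$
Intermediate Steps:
$f{\left(R,W \right)} = -2 + R + W$ ($f{\left(R,W \right)} = -4 + \left(\left(R + W\right) + 2\right) = -4 + \left(2 + R + W\right) = -2 + R + W$)
$\left(21 + f{\left(3,0 \right)}\right) \left(26 - 4\right) 768 = \left(21 + \left(-2 + 3 + 0\right)\right) \left(26 - 4\right) 768 = \left(21 + 1\right) 22 \cdot 768 = 22 \cdot 22 \cdot 768 = 484 \cdot 768 = 371712$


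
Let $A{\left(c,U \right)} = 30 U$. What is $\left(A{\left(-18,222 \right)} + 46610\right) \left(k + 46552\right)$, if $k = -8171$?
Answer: $2044555870$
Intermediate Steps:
$\left(A{\left(-18,222 \right)} + 46610\right) \left(k + 46552\right) = \left(30 \cdot 222 + 46610\right) \left(-8171 + 46552\right) = \left(6660 + 46610\right) 38381 = 53270 \cdot 38381 = 2044555870$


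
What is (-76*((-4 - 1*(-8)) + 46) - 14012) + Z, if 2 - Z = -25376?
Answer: 7566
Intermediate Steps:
Z = 25378 (Z = 2 - 1*(-25376) = 2 + 25376 = 25378)
(-76*((-4 - 1*(-8)) + 46) - 14012) + Z = (-76*((-4 - 1*(-8)) + 46) - 14012) + 25378 = (-76*((-4 + 8) + 46) - 14012) + 25378 = (-76*(4 + 46) - 14012) + 25378 = (-76*50 - 14012) + 25378 = (-3800 - 14012) + 25378 = -17812 + 25378 = 7566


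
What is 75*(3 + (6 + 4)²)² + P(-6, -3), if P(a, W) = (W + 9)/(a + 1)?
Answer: 3978369/5 ≈ 7.9567e+5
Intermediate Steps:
P(a, W) = (9 + W)/(1 + a)
75*(3 + (6 + 4)²)² + P(-6, -3) = 75*(3 + (6 + 4)²)² + (9 - 3)/(1 - 6) = 75*(3 + 10²)² + 6/(-5) = 75*(3 + 100)² - ⅕*6 = 75*103² - 6/5 = 75*10609 - 6/5 = 795675 - 6/5 = 3978369/5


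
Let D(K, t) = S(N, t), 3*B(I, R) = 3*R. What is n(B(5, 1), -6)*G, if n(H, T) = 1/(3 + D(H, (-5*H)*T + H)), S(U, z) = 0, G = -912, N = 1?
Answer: -304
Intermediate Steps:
B(I, R) = R (B(I, R) = (3*R)/3 = R)
D(K, t) = 0
n(H, T) = ⅓ (n(H, T) = 1/(3 + 0) = 1/3 = ⅓)
n(B(5, 1), -6)*G = (⅓)*(-912) = -304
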